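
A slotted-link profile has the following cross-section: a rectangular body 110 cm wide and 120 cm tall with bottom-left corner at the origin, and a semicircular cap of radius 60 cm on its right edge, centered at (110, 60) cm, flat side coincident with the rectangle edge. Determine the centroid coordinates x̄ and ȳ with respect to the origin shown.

x̄ = 79.13 cm, ȳ = 60.00 cm

rectangular body: A = 110 × 120 = 13200.00, centroid at (55.00, 60.00).
semicircular end: A = ½π·60² = 5654.87, centroid at (135.46, 60.00).
ΣA = 18854.87 cm²
ΣAx̄ = (13200.00)(55.00) + (5654.87)(135.46) = 1492035.35 cm³
ΣAȳ = (13200.00)(60.00) + (5654.87)(60.00) = 1131292.01 cm³
x̄ = 1492035.35 / 18854.87 = 79.13 cm
ȳ = 1131292.01 / 18854.87 = 60.00 cm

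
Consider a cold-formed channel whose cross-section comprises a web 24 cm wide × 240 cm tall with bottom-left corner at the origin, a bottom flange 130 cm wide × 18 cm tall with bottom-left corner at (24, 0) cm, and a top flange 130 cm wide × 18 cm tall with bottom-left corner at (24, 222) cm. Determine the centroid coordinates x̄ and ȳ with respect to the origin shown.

Part | A | x̄ᵢ | ȳᵢ | A·x̄ᵢ | A·ȳᵢ
web | 5760.00 | 12.00 | 120.00 | 69120.00 | 691200.00
bottom flange | 2340.00 | 89.00 | 9.00 | 208260.00 | 21060.00
top flange | 2340.00 | 89.00 | 231.00 | 208260.00 | 540540.00
Σ | 10440.00 |  |  | 485640.00 | 1252800.00
x̄ = 485640.00 / 10440.00 = 46.52 cm
ȳ = 1252800.00 / 10440.00 = 120.00 cm

x̄ = 46.52 cm, ȳ = 120.00 cm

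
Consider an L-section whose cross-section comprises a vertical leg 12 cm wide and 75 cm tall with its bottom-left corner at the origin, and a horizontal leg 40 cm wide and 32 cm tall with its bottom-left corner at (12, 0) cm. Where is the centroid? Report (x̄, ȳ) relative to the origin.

x̄ = 21.27 cm, ȳ = 24.88 cm

vertical leg: A = 12 × 75 = 900.00, centroid at (6.00, 37.50).
horizontal leg: A = 40 × 32 = 1280.00, centroid at (32.00, 16.00).
ΣA = 2180.00 cm², ΣAx̄ = 46360.00 cm³, ΣAȳ = 54230.00 cm³.
x̄ = 46360.00/2180.00 = 21.27 cm; ȳ = 54230.00/2180.00 = 24.88 cm.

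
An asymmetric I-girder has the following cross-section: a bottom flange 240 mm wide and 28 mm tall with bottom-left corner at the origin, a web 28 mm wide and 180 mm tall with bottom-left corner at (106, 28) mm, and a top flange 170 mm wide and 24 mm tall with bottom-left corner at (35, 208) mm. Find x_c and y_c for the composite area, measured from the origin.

bottom flange: A = 240 × 28 = 6720.00, centroid at (120.00, 14.00).
web: A = 28 × 180 = 5040.00, centroid at (120.00, 118.00).
top flange: A = 170 × 24 = 4080.00, centroid at (120.00, 220.00).
ΣA = 15840.00 mm²
ΣAx_c = (6720.00)(120.00) + (5040.00)(120.00) + (4080.00)(120.00) = 1900800.00 mm³
ΣAy_c = (6720.00)(14.00) + (5040.00)(118.00) + (4080.00)(220.00) = 1586400.00 mm³
x_c = 1900800.00 / 15840.00 = 120.00 mm
y_c = 1586400.00 / 15840.00 = 100.15 mm

x_c = 120.00 mm, y_c = 100.15 mm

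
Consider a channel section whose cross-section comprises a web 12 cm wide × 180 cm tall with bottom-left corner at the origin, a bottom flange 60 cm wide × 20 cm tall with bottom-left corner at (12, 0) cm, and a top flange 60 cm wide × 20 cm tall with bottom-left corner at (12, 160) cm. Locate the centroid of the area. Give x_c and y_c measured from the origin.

x_c = 24.95 cm, y_c = 90.00 cm

web: A = 12 × 180 = 2160.00, centroid at (6.00, 90.00).
bottom flange: A = 60 × 20 = 1200.00, centroid at (42.00, 10.00).
top flange: A = 60 × 20 = 1200.00, centroid at (42.00, 170.00).
ΣA = 4560.00 cm²
ΣAx_c = (2160.00)(6.00) + (1200.00)(42.00) + (1200.00)(42.00) = 113760.00 cm³
ΣAy_c = (2160.00)(90.00) + (1200.00)(10.00) + (1200.00)(170.00) = 410400.00 cm³
x_c = 113760.00 / 4560.00 = 24.95 cm
y_c = 410400.00 / 4560.00 = 90.00 cm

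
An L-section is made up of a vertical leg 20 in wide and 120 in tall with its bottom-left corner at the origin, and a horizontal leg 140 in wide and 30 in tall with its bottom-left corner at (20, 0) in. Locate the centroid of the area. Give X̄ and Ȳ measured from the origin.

X̄ = 60.91 in, Ȳ = 31.36 in

Part | A | x̄ᵢ | ȳᵢ | A·x̄ᵢ | A·ȳᵢ
vertical leg | 2400.00 | 10.00 | 60.00 | 24000.00 | 144000.00
horizontal leg | 4200.00 | 90.00 | 15.00 | 378000.00 | 63000.00
Σ | 6600.00 |  |  | 402000.00 | 207000.00
X̄ = 402000.00 / 6600.00 = 60.91 in
Ȳ = 207000.00 / 6600.00 = 31.36 in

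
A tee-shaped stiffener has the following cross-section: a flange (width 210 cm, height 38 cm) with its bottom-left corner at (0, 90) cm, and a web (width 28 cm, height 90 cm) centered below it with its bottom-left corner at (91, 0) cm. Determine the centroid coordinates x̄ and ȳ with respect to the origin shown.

x̄ = 105.00 cm, ȳ = 93.64 cm

web: A = 28 × 90 = 2520.00, centroid at (105.00, 45.00).
flange: A = 210 × 38 = 7980.00, centroid at (105.00, 109.00).
ΣA = 10500.00 cm², ΣAx̄ = 1102500.00 cm³, ΣAȳ = 983220.00 cm³.
x̄ = 1102500.00/10500.00 = 105.00 cm; ȳ = 983220.00/10500.00 = 93.64 cm.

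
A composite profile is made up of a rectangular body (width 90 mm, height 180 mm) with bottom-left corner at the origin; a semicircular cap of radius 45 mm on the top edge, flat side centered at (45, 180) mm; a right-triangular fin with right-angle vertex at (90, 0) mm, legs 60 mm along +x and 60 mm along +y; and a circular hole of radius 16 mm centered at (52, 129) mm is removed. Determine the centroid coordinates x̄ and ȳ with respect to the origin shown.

x̄ = 50.47 mm, ȳ = 99.31 mm

rectangular body: A = 90 × 180 = 16200.00, centroid at (45.00, 90.00).
semicircular top: A = ½π·45² = 3180.86, centroid at (45.00, 199.10).
triangular fin: A = ½·60·60 = 1800.00, centroid at (110.00, 20.00).
hole: A = −π·16² = -804.25, centroid at (52.00, 129.00).
ΣA = 20376.61 mm², ΣAx̄ = 1028317.93 mm³, ΣAȳ = 2023557.31 mm³.
x̄ = 1028317.93/20376.61 = 50.47 mm; ȳ = 2023557.31/20376.61 = 99.31 mm.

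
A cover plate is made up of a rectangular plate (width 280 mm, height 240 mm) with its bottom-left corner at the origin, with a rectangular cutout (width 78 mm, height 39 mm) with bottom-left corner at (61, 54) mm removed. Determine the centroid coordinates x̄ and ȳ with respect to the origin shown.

plate: A = 280 × 240 = 67200.00, centroid at (140.00, 120.00).
hole: A = −(78 × 39) = -3042.00, centroid at (100.00, 73.50).
ΣA = 64158.00 mm²
ΣAx̄ = (67200.00)(140.00) + (-3042.00)(100.00) = 9103800.00 mm³
ΣAȳ = (67200.00)(120.00) + (-3042.00)(73.50) = 7840413.00 mm³
x̄ = 9103800.00 / 64158.00 = 141.90 mm
ȳ = 7840413.00 / 64158.00 = 122.20 mm

x̄ = 141.90 mm, ȳ = 122.20 mm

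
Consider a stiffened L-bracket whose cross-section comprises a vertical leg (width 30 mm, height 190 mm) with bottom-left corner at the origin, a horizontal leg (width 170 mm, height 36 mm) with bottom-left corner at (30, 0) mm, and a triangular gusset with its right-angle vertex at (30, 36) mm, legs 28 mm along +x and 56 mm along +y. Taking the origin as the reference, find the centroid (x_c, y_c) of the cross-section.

x_c = 65.07 mm, y_c = 55.10 mm

vertical leg: A = 30 × 190 = 5700.00, centroid at (15.00, 95.00).
horizontal leg: A = 170 × 36 = 6120.00, centroid at (115.00, 18.00).
gusset: A = ½·28·56 = 784.00, centroid at (39.33, 54.67).
ΣA = 12604.00 mm²
ΣAx_c = (5700.00)(15.00) + (6120.00)(115.00) + (784.00)(39.33) = 820137.33 mm³
ΣAy_c = (5700.00)(95.00) + (6120.00)(18.00) + (784.00)(54.67) = 694518.67 mm³
x_c = 820137.33 / 12604.00 = 65.07 mm
y_c = 694518.67 / 12604.00 = 55.10 mm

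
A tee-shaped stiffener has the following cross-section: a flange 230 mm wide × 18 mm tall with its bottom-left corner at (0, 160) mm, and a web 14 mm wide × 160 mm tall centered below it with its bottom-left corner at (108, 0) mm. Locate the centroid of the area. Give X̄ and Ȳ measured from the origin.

X̄ = 115.00 mm, Ȳ = 137.75 mm

Part | A | x̄ᵢ | ȳᵢ | A·x̄ᵢ | A·ȳᵢ
web | 2240.00 | 115.00 | 80.00 | 257600.00 | 179200.00
flange | 4140.00 | 115.00 | 169.00 | 476100.00 | 699660.00
Σ | 6380.00 |  |  | 733700.00 | 878860.00
X̄ = 733700.00 / 6380.00 = 115.00 mm
Ȳ = 878860.00 / 6380.00 = 137.75 mm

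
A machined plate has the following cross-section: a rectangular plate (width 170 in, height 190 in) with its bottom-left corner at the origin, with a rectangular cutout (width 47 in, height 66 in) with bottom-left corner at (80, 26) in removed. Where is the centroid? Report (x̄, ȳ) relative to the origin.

x̄ = 83.03 in, ȳ = 98.82 in

Part | A | x̄ᵢ | ȳᵢ | A·x̄ᵢ | A·ȳᵢ
plate | 32300.00 | 85.00 | 95.00 | 2745500.00 | 3068500.00
hole | -3102.00 | 103.50 | 59.00 | -321057.00 | -183018.00
Σ | 29198.00 |  |  | 2424443.00 | 2885482.00
x̄ = 2424443.00 / 29198.00 = 83.03 in
ȳ = 2885482.00 / 29198.00 = 98.82 in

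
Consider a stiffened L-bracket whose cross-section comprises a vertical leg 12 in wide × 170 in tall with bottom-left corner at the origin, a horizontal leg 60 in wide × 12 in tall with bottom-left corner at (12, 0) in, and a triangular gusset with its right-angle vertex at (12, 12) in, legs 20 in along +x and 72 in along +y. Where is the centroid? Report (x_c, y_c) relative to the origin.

Part | A | x̄ᵢ | ȳᵢ | A·x̄ᵢ | A·ȳᵢ
vertical leg | 2040.00 | 6.00 | 85.00 | 12240.00 | 173400.00
horizontal leg | 720.00 | 42.00 | 6.00 | 30240.00 | 4320.00
gusset | 720.00 | 18.67 | 36.00 | 13440.00 | 25920.00
Σ | 3480.00 |  |  | 55920.00 | 203640.00
x_c = 55920.00 / 3480.00 = 16.07 in
y_c = 203640.00 / 3480.00 = 58.52 in

x_c = 16.07 in, y_c = 58.52 in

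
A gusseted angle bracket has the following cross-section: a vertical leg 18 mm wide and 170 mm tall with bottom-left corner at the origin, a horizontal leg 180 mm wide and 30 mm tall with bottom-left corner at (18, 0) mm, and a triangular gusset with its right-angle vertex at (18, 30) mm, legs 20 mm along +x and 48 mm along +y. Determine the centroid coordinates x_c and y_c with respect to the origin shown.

x_c = 69.64 mm, y_c = 40.62 mm

Part | A | x̄ᵢ | ȳᵢ | A·x̄ᵢ | A·ȳᵢ
vertical leg | 3060.00 | 9.00 | 85.00 | 27540.00 | 260100.00
horizontal leg | 5400.00 | 108.00 | 15.00 | 583200.00 | 81000.00
gusset | 480.00 | 24.67 | 46.00 | 11840.00 | 22080.00
Σ | 8940.00 |  |  | 622580.00 | 363180.00
x_c = 622580.00 / 8940.00 = 69.64 mm
y_c = 363180.00 / 8940.00 = 40.62 mm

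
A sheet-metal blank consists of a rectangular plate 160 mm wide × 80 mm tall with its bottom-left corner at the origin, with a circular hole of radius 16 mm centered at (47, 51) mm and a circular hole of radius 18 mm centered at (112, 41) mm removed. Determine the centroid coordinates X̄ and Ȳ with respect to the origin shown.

plate: A = 160 × 80 = 12800.00, centroid at (80.00, 40.00).
hole 1: A = −π·16² = -804.25, centroid at (47.00, 51.00).
hole 2: A = −π·18² = -1017.88, centroid at (112.00, 41.00).
ΣA = 10977.88 mm²
ΣAX̄ = (12800.00)(80.00) + (-804.25)(47.00) + (-1017.88)(112.00) = 872198.24 mm³
ΣAȲ = (12800.00)(40.00) + (-804.25)(51.00) + (-1017.88)(41.00) = 429250.45 mm³
X̄ = 872198.24 / 10977.88 = 79.45 mm
Ȳ = 429250.45 / 10977.88 = 39.10 mm

X̄ = 79.45 mm, Ȳ = 39.10 mm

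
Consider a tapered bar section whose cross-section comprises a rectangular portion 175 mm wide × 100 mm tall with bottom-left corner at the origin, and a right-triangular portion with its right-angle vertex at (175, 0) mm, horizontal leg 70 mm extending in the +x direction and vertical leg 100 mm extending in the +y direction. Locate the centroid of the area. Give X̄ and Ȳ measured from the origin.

X̄ = 105.97 mm, Ȳ = 47.22 mm

rectangular portion: A = 175 × 100 = 17500.00, centroid at (87.50, 50.00).
triangular portion: A = ½·70·100 = 3500.00, centroid at (198.33, 33.33).
ΣA = 21000.00 mm²
ΣAX̄ = (17500.00)(87.50) + (3500.00)(198.33) = 2225416.67 mm³
ΣAȲ = (17500.00)(50.00) + (3500.00)(33.33) = 991666.67 mm³
X̄ = 2225416.67 / 21000.00 = 105.97 mm
Ȳ = 991666.67 / 21000.00 = 47.22 mm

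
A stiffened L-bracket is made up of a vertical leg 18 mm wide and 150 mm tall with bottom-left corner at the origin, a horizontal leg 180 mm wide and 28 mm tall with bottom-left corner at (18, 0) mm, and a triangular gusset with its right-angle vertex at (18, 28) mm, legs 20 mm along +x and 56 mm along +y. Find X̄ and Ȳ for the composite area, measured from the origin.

X̄ = 70.17 mm, Ȳ = 36.05 mm

Part | A | x̄ᵢ | ȳᵢ | A·x̄ᵢ | A·ȳᵢ
vertical leg | 2700.00 | 9.00 | 75.00 | 24300.00 | 202500.00
horizontal leg | 5040.00 | 108.00 | 14.00 | 544320.00 | 70560.00
gusset | 560.00 | 24.67 | 46.67 | 13813.33 | 26133.33
Σ | 8300.00 |  |  | 582433.33 | 299193.33
X̄ = 582433.33 / 8300.00 = 70.17 mm
Ȳ = 299193.33 / 8300.00 = 36.05 mm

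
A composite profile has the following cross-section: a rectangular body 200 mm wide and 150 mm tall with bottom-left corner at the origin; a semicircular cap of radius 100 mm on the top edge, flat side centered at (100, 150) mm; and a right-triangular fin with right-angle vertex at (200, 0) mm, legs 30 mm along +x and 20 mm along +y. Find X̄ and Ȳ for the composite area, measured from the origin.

X̄ = 100.72 mm, Ȳ = 114.65 mm

rectangular body: A = 200 × 150 = 30000.00, centroid at (100.00, 75.00).
semicircular top: A = ½π·100² = 15707.96, centroid at (100.00, 192.44).
triangular fin: A = ½·30·20 = 300.00, centroid at (210.00, 6.67).
ΣA = 46007.96 mm², ΣAX̄ = 4633796.33 mm³, ΣAȲ = 5274861.16 mm³.
X̄ = 4633796.33/46007.96 = 100.72 mm; Ȳ = 5274861.16/46007.96 = 114.65 mm.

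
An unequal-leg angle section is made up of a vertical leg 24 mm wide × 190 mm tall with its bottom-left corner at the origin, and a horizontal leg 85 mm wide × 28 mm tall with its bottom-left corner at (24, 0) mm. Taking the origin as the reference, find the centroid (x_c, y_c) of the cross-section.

vertical leg: A = 24 × 190 = 4560.00, centroid at (12.00, 95.00).
horizontal leg: A = 85 × 28 = 2380.00, centroid at (66.50, 14.00).
ΣA = 6940.00 mm², ΣAx_c = 212990.00 mm³, ΣAy_c = 466520.00 mm³.
x_c = 212990.00/6940.00 = 30.69 mm; y_c = 466520.00/6940.00 = 67.22 mm.

x_c = 30.69 mm, y_c = 67.22 mm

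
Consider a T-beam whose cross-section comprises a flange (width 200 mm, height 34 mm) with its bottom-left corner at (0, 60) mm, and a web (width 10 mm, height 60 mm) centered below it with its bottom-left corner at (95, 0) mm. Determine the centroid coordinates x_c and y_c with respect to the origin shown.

x_c = 100.00 mm, y_c = 73.19 mm

Part | A | x̄ᵢ | ȳᵢ | A·x̄ᵢ | A·ȳᵢ
web | 600.00 | 100.00 | 30.00 | 60000.00 | 18000.00
flange | 6800.00 | 100.00 | 77.00 | 680000.00 | 523600.00
Σ | 7400.00 |  |  | 740000.00 | 541600.00
x_c = 740000.00 / 7400.00 = 100.00 mm
y_c = 541600.00 / 7400.00 = 73.19 mm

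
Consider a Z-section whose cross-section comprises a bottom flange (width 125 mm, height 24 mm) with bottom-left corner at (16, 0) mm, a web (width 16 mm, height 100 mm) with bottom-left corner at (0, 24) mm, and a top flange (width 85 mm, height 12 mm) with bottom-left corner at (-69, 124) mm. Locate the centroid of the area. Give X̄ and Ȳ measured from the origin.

X̄ = 39.37 mm, Ȳ = 51.07 mm

Part | A | x̄ᵢ | ȳᵢ | A·x̄ᵢ | A·ȳᵢ
bottom flange | 3000.00 | 78.50 | 12.00 | 235500.00 | 36000.00
web | 1600.00 | 8.00 | 74.00 | 12800.00 | 118400.00
top flange | 1020.00 | -26.50 | 130.00 | -27030.00 | 132600.00
Σ | 5620.00 |  |  | 221270.00 | 287000.00
X̄ = 221270.00 / 5620.00 = 39.37 mm
Ȳ = 287000.00 / 5620.00 = 51.07 mm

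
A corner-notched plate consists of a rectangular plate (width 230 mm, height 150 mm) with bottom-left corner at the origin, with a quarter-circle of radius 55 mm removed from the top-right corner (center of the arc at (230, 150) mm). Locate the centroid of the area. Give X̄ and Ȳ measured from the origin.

X̄ = 108.22 mm, Ȳ = 71.18 mm

plate: A = 230 × 150 = 34500.00, centroid at (115.00, 75.00).
removed quarter-circle: A = −¼π·55² = -2375.83, centroid at (206.66, 126.66).
ΣA = 32124.17 mm², ΣAX̄ = 3476517.56 mm³, ΣAȲ = 2286583.92 mm³.
X̄ = 3476517.56/32124.17 = 108.22 mm; Ȳ = 2286583.92/32124.17 = 71.18 mm.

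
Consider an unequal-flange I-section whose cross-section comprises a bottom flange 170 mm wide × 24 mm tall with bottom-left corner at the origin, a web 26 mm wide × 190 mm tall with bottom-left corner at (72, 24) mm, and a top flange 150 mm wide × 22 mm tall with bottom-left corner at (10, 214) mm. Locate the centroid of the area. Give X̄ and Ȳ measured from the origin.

X̄ = 85.00 mm, Ȳ = 111.96 mm

bottom flange: A = 170 × 24 = 4080.00, centroid at (85.00, 12.00).
web: A = 26 × 190 = 4940.00, centroid at (85.00, 119.00).
top flange: A = 150 × 22 = 3300.00, centroid at (85.00, 225.00).
ΣA = 12320.00 mm²
ΣAX̄ = (4080.00)(85.00) + (4940.00)(85.00) + (3300.00)(85.00) = 1047200.00 mm³
ΣAȲ = (4080.00)(12.00) + (4940.00)(119.00) + (3300.00)(225.00) = 1379320.00 mm³
X̄ = 1047200.00 / 12320.00 = 85.00 mm
Ȳ = 1379320.00 / 12320.00 = 111.96 mm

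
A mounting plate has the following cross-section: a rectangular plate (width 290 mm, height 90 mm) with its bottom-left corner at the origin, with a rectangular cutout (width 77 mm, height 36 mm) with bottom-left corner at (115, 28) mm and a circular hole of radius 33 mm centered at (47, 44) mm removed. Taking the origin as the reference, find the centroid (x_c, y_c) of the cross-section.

plate: A = 290 × 90 = 26100.00, centroid at (145.00, 45.00).
hole 1: A = −(77 × 36) = -2772.00, centroid at (153.50, 46.00).
hole 2: A = −π·33² = -3421.19, centroid at (47.00, 44.00).
ΣA = 19906.81 mm², ΣAx_c = 3198201.86 mm³, ΣAy_c = 896455.45 mm³.
x_c = 3198201.86/19906.81 = 160.66 mm; y_c = 896455.45/19906.81 = 45.03 mm.

x_c = 160.66 mm, y_c = 45.03 mm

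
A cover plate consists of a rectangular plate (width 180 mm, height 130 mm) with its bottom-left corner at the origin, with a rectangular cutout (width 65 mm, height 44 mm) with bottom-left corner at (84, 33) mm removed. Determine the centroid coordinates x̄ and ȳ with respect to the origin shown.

x̄ = 86.31 mm, ȳ = 66.39 mm

Part | A | x̄ᵢ | ȳᵢ | A·x̄ᵢ | A·ȳᵢ
plate | 23400.00 | 90.00 | 65.00 | 2106000.00 | 1521000.00
hole | -2860.00 | 116.50 | 55.00 | -333190.00 | -157300.00
Σ | 20540.00 |  |  | 1772810.00 | 1363700.00
x̄ = 1772810.00 / 20540.00 = 86.31 mm
ȳ = 1363700.00 / 20540.00 = 66.39 mm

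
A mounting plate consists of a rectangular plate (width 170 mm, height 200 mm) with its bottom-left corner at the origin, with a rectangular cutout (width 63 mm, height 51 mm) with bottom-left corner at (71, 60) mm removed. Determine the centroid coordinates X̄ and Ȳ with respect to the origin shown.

X̄ = 83.17 mm, Ȳ = 101.51 mm

plate: A = 170 × 200 = 34000.00, centroid at (85.00, 100.00).
hole: A = −(63 × 51) = -3213.00, centroid at (102.50, 85.50).
ΣA = 30787.00 mm², ΣAX̄ = 2560667.50 mm³, ΣAȲ = 3125288.50 mm³.
X̄ = 2560667.50/30787.00 = 83.17 mm; Ȳ = 3125288.50/30787.00 = 101.51 mm.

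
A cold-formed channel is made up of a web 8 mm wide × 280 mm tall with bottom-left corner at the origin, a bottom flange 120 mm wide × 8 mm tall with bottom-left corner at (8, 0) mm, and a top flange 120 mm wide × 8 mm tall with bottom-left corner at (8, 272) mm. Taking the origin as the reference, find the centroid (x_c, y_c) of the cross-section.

x_c = 33.54 mm, y_c = 140.00 mm

Part | A | x̄ᵢ | ȳᵢ | A·x̄ᵢ | A·ȳᵢ
web | 2240.00 | 4.00 | 140.00 | 8960.00 | 313600.00
bottom flange | 960.00 | 68.00 | 4.00 | 65280.00 | 3840.00
top flange | 960.00 | 68.00 | 276.00 | 65280.00 | 264960.00
Σ | 4160.00 |  |  | 139520.00 | 582400.00
x_c = 139520.00 / 4160.00 = 33.54 mm
y_c = 582400.00 / 4160.00 = 140.00 mm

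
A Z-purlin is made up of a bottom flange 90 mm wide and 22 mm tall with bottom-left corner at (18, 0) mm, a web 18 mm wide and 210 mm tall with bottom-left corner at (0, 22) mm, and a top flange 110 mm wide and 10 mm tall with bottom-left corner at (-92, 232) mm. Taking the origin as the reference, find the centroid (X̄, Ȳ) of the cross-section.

Part | A | x̄ᵢ | ȳᵢ | A·x̄ᵢ | A·ȳᵢ
bottom flange | 1980.00 | 63.00 | 11.00 | 124740.00 | 21780.00
web | 3780.00 | 9.00 | 127.00 | 34020.00 | 480060.00
top flange | 1100.00 | -37.00 | 237.00 | -40700.00 | 260700.00
Σ | 6860.00 |  |  | 118060.00 | 762540.00
X̄ = 118060.00 / 6860.00 = 17.21 mm
Ȳ = 762540.00 / 6860.00 = 111.16 mm

X̄ = 17.21 mm, Ȳ = 111.16 mm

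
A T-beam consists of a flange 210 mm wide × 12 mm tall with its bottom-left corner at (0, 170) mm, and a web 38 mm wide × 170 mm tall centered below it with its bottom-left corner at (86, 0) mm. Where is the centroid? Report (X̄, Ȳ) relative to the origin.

X̄ = 105.00 mm, Ȳ = 110.54 mm

web: A = 38 × 170 = 6460.00, centroid at (105.00, 85.00).
flange: A = 210 × 12 = 2520.00, centroid at (105.00, 176.00).
ΣA = 8980.00 mm², ΣAX̄ = 942900.00 mm³, ΣAȲ = 992620.00 mm³.
X̄ = 942900.00/8980.00 = 105.00 mm; Ȳ = 992620.00/8980.00 = 110.54 mm.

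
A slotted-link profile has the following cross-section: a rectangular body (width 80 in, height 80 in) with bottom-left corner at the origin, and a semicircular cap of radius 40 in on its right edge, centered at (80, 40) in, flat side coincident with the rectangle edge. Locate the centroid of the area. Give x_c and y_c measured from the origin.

Part | A | x̄ᵢ | ȳᵢ | A·x̄ᵢ | A·ȳᵢ
rectangular body | 6400.00 | 40.00 | 40.00 | 256000.00 | 256000.00
semicircular end | 2513.27 | 96.98 | 40.00 | 243728.60 | 100530.96
Σ | 8913.27 |  |  | 499728.60 | 356530.96
x_c = 499728.60 / 8913.27 = 56.07 in
y_c = 356530.96 / 8913.27 = 40.00 in

x_c = 56.07 in, y_c = 40.00 in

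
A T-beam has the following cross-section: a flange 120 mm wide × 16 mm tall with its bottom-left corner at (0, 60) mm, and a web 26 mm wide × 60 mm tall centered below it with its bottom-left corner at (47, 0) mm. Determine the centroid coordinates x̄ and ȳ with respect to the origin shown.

web: A = 26 × 60 = 1560.00, centroid at (60.00, 30.00).
flange: A = 120 × 16 = 1920.00, centroid at (60.00, 68.00).
ΣA = 3480.00 mm², ΣAx̄ = 208800.00 mm³, ΣAȳ = 177360.00 mm³.
x̄ = 208800.00/3480.00 = 60.00 mm; ȳ = 177360.00/3480.00 = 50.97 mm.

x̄ = 60.00 mm, ȳ = 50.97 mm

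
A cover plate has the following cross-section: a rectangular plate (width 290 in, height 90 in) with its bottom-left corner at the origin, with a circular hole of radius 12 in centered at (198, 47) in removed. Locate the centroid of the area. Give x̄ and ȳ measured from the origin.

Part | A | x̄ᵢ | ȳᵢ | A·x̄ᵢ | A·ȳᵢ
plate | 26100.00 | 145.00 | 45.00 | 3784500.00 | 1174500.00
hole | -452.39 | 198.00 | 47.00 | -89573.09 | -21262.30
Σ | 25647.61 |  |  | 3694926.91 | 1153237.70
x̄ = 3694926.91 / 25647.61 = 144.07 in
ȳ = 1153237.70 / 25647.61 = 44.96 in

x̄ = 144.07 in, ȳ = 44.96 in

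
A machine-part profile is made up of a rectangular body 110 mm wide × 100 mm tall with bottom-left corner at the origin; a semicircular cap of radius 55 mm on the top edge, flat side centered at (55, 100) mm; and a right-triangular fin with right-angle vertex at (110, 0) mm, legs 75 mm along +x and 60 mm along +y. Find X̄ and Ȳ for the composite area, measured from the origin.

rectangular body: A = 110 × 100 = 11000.00, centroid at (55.00, 50.00).
semicircular top: A = ½π·55² = 4751.66, centroid at (55.00, 123.34).
triangular fin: A = ½·75·60 = 2250.00, centroid at (135.00, 20.00).
ΣA = 18001.66 mm²
ΣAX̄ = (11000.00)(55.00) + (4751.66)(55.00) + (2250.00)(135.00) = 1170091.24 mm³
ΣAȲ = (11000.00)(50.00) + (4751.66)(123.34) + (2250.00)(20.00) = 1181082.56 mm³
X̄ = 1170091.24 / 18001.66 = 65.00 mm
Ȳ = 1181082.56 / 18001.66 = 65.61 mm

X̄ = 65.00 mm, Ȳ = 65.61 mm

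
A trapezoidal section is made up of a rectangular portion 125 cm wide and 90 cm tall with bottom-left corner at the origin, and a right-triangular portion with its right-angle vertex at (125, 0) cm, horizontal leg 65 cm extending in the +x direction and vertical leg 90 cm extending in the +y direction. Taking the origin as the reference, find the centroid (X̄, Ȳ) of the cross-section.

X̄ = 79.87 cm, Ȳ = 41.90 cm

rectangular portion: A = 125 × 90 = 11250.00, centroid at (62.50, 45.00).
triangular portion: A = ½·65·90 = 2925.00, centroid at (146.67, 30.00).
ΣA = 14175.00 cm²
ΣAX̄ = (11250.00)(62.50) + (2925.00)(146.67) = 1132125.00 cm³
ΣAȲ = (11250.00)(45.00) + (2925.00)(30.00) = 594000.00 cm³
X̄ = 1132125.00 / 14175.00 = 79.87 cm
Ȳ = 594000.00 / 14175.00 = 41.90 cm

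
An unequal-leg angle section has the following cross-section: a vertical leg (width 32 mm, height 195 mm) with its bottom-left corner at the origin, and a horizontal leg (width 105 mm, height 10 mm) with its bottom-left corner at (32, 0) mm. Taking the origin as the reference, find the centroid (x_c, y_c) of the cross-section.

vertical leg: A = 32 × 195 = 6240.00, centroid at (16.00, 97.50).
horizontal leg: A = 105 × 10 = 1050.00, centroid at (84.50, 5.00).
ΣA = 7290.00 mm²
ΣAx_c = (6240.00)(16.00) + (1050.00)(84.50) = 188565.00 mm³
ΣAy_c = (6240.00)(97.50) + (1050.00)(5.00) = 613650.00 mm³
x_c = 188565.00 / 7290.00 = 25.87 mm
y_c = 613650.00 / 7290.00 = 84.18 mm

x_c = 25.87 mm, y_c = 84.18 mm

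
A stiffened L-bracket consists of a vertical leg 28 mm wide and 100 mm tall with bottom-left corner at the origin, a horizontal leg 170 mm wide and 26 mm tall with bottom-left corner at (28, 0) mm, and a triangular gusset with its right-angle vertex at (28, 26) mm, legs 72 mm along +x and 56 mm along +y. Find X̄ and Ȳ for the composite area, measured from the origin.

X̄ = 69.67 mm, Ȳ = 31.13 mm

Part | A | x̄ᵢ | ȳᵢ | A·x̄ᵢ | A·ȳᵢ
vertical leg | 2800.00 | 14.00 | 50.00 | 39200.00 | 140000.00
horizontal leg | 4420.00 | 113.00 | 13.00 | 499460.00 | 57460.00
gusset | 2016.00 | 52.00 | 44.67 | 104832.00 | 90048.00
Σ | 9236.00 |  |  | 643492.00 | 287508.00
X̄ = 643492.00 / 9236.00 = 69.67 mm
Ȳ = 287508.00 / 9236.00 = 31.13 mm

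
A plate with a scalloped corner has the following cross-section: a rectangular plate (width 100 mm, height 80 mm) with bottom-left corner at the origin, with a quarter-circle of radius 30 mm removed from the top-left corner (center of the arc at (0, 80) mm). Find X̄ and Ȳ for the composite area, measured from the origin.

X̄ = 53.61 mm, Ȳ = 37.36 mm

Part | A | x̄ᵢ | ȳᵢ | A·x̄ᵢ | A·ȳᵢ
plate | 8000.00 | 50.00 | 40.00 | 400000.00 | 320000.00
removed quarter-circle | -706.86 | 12.73 | 67.27 | -9000.00 | -47548.67
Σ | 7293.14 |  |  | 391000.00 | 272451.33
X̄ = 391000.00 / 7293.14 = 53.61 mm
Ȳ = 272451.33 / 7293.14 = 37.36 mm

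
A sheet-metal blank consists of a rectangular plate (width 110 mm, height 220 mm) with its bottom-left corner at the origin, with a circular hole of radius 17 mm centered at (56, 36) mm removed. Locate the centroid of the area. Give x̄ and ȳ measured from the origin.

x̄ = 54.96 mm, ȳ = 112.88 mm

plate: A = 110 × 220 = 24200.00, centroid at (55.00, 110.00).
hole: A = −π·17² = -907.92, centroid at (56.00, 36.00).
ΣA = 23292.08 mm²
ΣAx̄ = (24200.00)(55.00) + (-907.92)(56.00) = 1280156.46 mm³
ΣAȳ = (24200.00)(110.00) + (-907.92)(36.00) = 2629314.87 mm³
x̄ = 1280156.46 / 23292.08 = 54.96 mm
ȳ = 2629314.87 / 23292.08 = 112.88 mm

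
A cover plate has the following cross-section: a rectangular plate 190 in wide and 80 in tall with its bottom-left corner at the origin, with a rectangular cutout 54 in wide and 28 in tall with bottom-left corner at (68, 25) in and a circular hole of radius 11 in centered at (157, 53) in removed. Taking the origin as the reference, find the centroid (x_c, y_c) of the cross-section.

x_c = 93.23 in, y_c = 39.74 in

Part | A | x̄ᵢ | ȳᵢ | A·x̄ᵢ | A·ȳᵢ
plate | 15200.00 | 95.00 | 40.00 | 1444000.00 | 608000.00
hole 1 | -1512.00 | 95.00 | 39.00 | -143640.00 | -58968.00
hole 2 | -380.13 | 157.00 | 53.00 | -59680.84 | -20147.03
Σ | 13307.87 |  |  | 1240679.16 | 528884.97
x_c = 1240679.16 / 13307.87 = 93.23 in
y_c = 528884.97 / 13307.87 = 39.74 in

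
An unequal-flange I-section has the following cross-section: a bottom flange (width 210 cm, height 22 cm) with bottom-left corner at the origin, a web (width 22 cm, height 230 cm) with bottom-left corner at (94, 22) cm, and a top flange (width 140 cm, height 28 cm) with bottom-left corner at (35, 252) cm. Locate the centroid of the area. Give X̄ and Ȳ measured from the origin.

Part | A | x̄ᵢ | ȳᵢ | A·x̄ᵢ | A·ȳᵢ
bottom flange | 4620.00 | 105.00 | 11.00 | 485100.00 | 50820.00
web | 5060.00 | 105.00 | 137.00 | 531300.00 | 693220.00
top flange | 3920.00 | 105.00 | 266.00 | 411600.00 | 1042720.00
Σ | 13600.00 |  |  | 1428000.00 | 1786760.00
X̄ = 1428000.00 / 13600.00 = 105.00 cm
Ȳ = 1786760.00 / 13600.00 = 131.38 cm

X̄ = 105.00 cm, Ȳ = 131.38 cm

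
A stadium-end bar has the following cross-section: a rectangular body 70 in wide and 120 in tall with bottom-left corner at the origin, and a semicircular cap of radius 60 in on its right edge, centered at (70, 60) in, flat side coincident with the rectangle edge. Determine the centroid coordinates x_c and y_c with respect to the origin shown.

rectangular body: A = 70 × 120 = 8400.00, centroid at (35.00, 60.00).
semicircular end: A = ½π·60² = 5654.87, centroid at (95.46, 60.00).
ΣA = 14054.87 in²
ΣAx_c = (8400.00)(35.00) + (5654.87)(95.46) = 833840.67 in³
ΣAy_c = (8400.00)(60.00) + (5654.87)(60.00) = 843292.01 in³
x_c = 833840.67 / 14054.87 = 59.33 in
y_c = 843292.01 / 14054.87 = 60.00 in

x_c = 59.33 in, y_c = 60.00 in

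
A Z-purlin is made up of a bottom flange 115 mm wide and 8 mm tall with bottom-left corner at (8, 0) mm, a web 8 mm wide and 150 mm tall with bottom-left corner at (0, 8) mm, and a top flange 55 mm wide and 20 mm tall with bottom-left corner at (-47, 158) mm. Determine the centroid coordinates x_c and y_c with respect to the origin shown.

bottom flange: A = 115 × 8 = 920.00, centroid at (65.50, 4.00).
web: A = 8 × 150 = 1200.00, centroid at (4.00, 83.00).
top flange: A = 55 × 20 = 1100.00, centroid at (-19.50, 168.00).
ΣA = 3220.00 mm²
ΣAx_c = (920.00)(65.50) + (1200.00)(4.00) + (1100.00)(-19.50) = 43610.00 mm³
ΣAy_c = (920.00)(4.00) + (1200.00)(83.00) + (1100.00)(168.00) = 288080.00 mm³
x_c = 43610.00 / 3220.00 = 13.54 mm
y_c = 288080.00 / 3220.00 = 89.47 mm

x_c = 13.54 mm, y_c = 89.47 mm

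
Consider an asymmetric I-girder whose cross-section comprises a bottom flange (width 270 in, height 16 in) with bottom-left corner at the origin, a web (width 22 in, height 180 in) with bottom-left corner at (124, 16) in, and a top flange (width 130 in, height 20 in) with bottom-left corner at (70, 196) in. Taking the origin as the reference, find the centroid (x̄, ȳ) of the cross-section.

x̄ = 135.00 in, ȳ = 90.99 in

Part | A | x̄ᵢ | ȳᵢ | A·x̄ᵢ | A·ȳᵢ
bottom flange | 4320.00 | 135.00 | 8.00 | 583200.00 | 34560.00
web | 3960.00 | 135.00 | 106.00 | 534600.00 | 419760.00
top flange | 2600.00 | 135.00 | 206.00 | 351000.00 | 535600.00
Σ | 10880.00 |  |  | 1468800.00 | 989920.00
x̄ = 1468800.00 / 10880.00 = 135.00 in
ȳ = 989920.00 / 10880.00 = 90.99 in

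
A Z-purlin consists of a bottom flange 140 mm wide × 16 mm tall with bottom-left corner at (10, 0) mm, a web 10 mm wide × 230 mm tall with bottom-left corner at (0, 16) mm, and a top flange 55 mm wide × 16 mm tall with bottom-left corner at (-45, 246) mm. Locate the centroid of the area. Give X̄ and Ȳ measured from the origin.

Part | A | x̄ᵢ | ȳᵢ | A·x̄ᵢ | A·ȳᵢ
bottom flange | 2240.00 | 80.00 | 8.00 | 179200.00 | 17920.00
web | 2300.00 | 5.00 | 131.00 | 11500.00 | 301300.00
top flange | 880.00 | -17.50 | 254.00 | -15400.00 | 223520.00
Σ | 5420.00 |  |  | 175300.00 | 542740.00
X̄ = 175300.00 / 5420.00 = 32.34 mm
Ȳ = 542740.00 / 5420.00 = 100.14 mm

X̄ = 32.34 mm, Ȳ = 100.14 mm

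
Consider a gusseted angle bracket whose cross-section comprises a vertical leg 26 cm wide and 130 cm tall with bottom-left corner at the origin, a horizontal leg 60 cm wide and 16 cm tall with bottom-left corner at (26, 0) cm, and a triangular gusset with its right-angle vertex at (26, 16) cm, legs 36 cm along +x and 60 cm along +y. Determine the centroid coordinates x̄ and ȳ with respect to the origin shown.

x̄ = 25.60 cm, ȳ = 49.13 cm

vertical leg: A = 26 × 130 = 3380.00, centroid at (13.00, 65.00).
horizontal leg: A = 60 × 16 = 960.00, centroid at (56.00, 8.00).
gusset: A = ½·36·60 = 1080.00, centroid at (38.00, 36.00).
ΣA = 5420.00 cm², ΣAx̄ = 138740.00 cm³, ΣAȳ = 266260.00 cm³.
x̄ = 138740.00/5420.00 = 25.60 cm; ȳ = 266260.00/5420.00 = 49.13 cm.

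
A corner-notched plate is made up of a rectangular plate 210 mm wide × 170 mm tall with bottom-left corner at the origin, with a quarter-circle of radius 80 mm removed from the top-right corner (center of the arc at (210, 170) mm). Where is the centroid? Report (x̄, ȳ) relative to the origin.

x̄ = 93.36 mm, ȳ = 76.63 mm

Part | A | x̄ᵢ | ȳᵢ | A·x̄ᵢ | A·ȳᵢ
plate | 35700.00 | 105.00 | 85.00 | 3748500.00 | 3034500.00
removed quarter-circle | -5026.55 | 176.05 | 136.05 | -884908.46 | -683846.54
Σ | 30673.45 |  |  | 2863591.54 | 2350653.46
x̄ = 2863591.54 / 30673.45 = 93.36 mm
ȳ = 2350653.46 / 30673.45 = 76.63 mm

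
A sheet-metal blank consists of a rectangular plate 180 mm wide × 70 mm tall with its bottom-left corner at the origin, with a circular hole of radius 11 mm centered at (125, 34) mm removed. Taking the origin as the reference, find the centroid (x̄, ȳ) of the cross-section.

x̄ = 88.91 mm, ȳ = 35.03 mm

Part | A | x̄ᵢ | ȳᵢ | A·x̄ᵢ | A·ȳᵢ
plate | 12600.00 | 90.00 | 35.00 | 1134000.00 | 441000.00
hole | -380.13 | 125.00 | 34.00 | -47516.59 | -12924.51
Σ | 12219.87 |  |  | 1086483.41 | 428075.49
x̄ = 1086483.41 / 12219.87 = 88.91 mm
ȳ = 428075.49 / 12219.87 = 35.03 mm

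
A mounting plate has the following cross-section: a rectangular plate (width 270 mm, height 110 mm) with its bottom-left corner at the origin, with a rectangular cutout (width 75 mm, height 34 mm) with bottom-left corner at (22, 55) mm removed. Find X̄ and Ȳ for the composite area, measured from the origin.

X̄ = 142.09 mm, Ȳ = 53.40 mm

plate: A = 270 × 110 = 29700.00, centroid at (135.00, 55.00).
hole: A = −(75 × 34) = -2550.00, centroid at (59.50, 72.00).
ΣA = 27150.00 mm², ΣAX̄ = 3857775.00 mm³, ΣAȲ = 1449900.00 mm³.
X̄ = 3857775.00/27150.00 = 142.09 mm; Ȳ = 1449900.00/27150.00 = 53.40 mm.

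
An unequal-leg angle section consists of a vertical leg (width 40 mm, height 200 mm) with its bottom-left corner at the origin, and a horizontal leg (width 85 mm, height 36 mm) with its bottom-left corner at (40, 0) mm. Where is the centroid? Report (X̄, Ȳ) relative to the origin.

vertical leg: A = 40 × 200 = 8000.00, centroid at (20.00, 100.00).
horizontal leg: A = 85 × 36 = 3060.00, centroid at (82.50, 18.00).
ΣA = 11060.00 mm², ΣAX̄ = 412450.00 mm³, ΣAȲ = 855080.00 mm³.
X̄ = 412450.00/11060.00 = 37.29 mm; Ȳ = 855080.00/11060.00 = 77.31 mm.

X̄ = 37.29 mm, Ȳ = 77.31 mm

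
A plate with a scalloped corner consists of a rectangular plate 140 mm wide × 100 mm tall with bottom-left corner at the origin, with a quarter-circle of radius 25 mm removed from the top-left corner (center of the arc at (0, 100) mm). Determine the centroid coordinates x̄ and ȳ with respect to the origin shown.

plate: A = 140 × 100 = 14000.00, centroid at (70.00, 50.00).
removed quarter-circle: A = −¼π·25² = -490.87, centroid at (10.61, 89.39).
ΣA = 13509.13 mm², ΣAx̄ = 974791.67 mm³, ΣAȳ = 656120.95 mm³.
x̄ = 974791.67/13509.13 = 72.16 mm; ȳ = 656120.95/13509.13 = 48.57 mm.

x̄ = 72.16 mm, ȳ = 48.57 mm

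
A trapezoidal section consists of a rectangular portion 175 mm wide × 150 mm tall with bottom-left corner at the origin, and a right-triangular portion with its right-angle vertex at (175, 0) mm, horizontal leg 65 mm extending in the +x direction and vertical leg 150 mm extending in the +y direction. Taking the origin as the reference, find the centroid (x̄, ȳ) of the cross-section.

x̄ = 104.60 mm, ȳ = 71.08 mm

rectangular portion: A = 175 × 150 = 26250.00, centroid at (87.50, 75.00).
triangular portion: A = ½·65·150 = 4875.00, centroid at (196.67, 50.00).
ΣA = 31125.00 mm², ΣAx̄ = 3255625.00 mm³, ΣAȳ = 2212500.00 mm³.
x̄ = 3255625.00/31125.00 = 104.60 mm; ȳ = 2212500.00/31125.00 = 71.08 mm.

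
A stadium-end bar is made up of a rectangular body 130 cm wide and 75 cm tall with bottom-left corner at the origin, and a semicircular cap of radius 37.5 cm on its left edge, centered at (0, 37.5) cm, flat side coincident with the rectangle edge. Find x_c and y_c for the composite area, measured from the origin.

x_c = 50.05 cm, y_c = 37.50 cm

Part | A | x̄ᵢ | ȳᵢ | A·x̄ᵢ | A·ȳᵢ
rectangular body | 9750.00 | 65.00 | 37.50 | 633750.00 | 365625.00
semicircular end | 2208.93 | -15.92 | 37.50 | -35156.25 | 82834.96
Σ | 11958.93 |  |  | 598593.75 | 448459.96
x_c = 598593.75 / 11958.93 = 50.05 cm
y_c = 448459.96 / 11958.93 = 37.50 cm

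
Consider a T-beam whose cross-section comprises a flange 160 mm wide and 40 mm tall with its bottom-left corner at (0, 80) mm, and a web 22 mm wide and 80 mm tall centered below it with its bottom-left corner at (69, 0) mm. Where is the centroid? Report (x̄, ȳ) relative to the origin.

web: A = 22 × 80 = 1760.00, centroid at (80.00, 40.00).
flange: A = 160 × 40 = 6400.00, centroid at (80.00, 100.00).
ΣA = 8160.00 mm², ΣAx̄ = 652800.00 mm³, ΣAȳ = 710400.00 mm³.
x̄ = 652800.00/8160.00 = 80.00 mm; ȳ = 710400.00/8160.00 = 87.06 mm.

x̄ = 80.00 mm, ȳ = 87.06 mm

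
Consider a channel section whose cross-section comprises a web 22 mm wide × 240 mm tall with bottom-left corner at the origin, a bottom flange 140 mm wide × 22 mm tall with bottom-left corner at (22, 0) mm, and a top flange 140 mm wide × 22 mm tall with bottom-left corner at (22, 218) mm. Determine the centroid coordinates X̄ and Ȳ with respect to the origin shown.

X̄ = 54.62 mm, Ȳ = 120.00 mm

web: A = 22 × 240 = 5280.00, centroid at (11.00, 120.00).
bottom flange: A = 140 × 22 = 3080.00, centroid at (92.00, 11.00).
top flange: A = 140 × 22 = 3080.00, centroid at (92.00, 229.00).
ΣA = 11440.00 mm²
ΣAX̄ = (5280.00)(11.00) + (3080.00)(92.00) + (3080.00)(92.00) = 624800.00 mm³
ΣAȲ = (5280.00)(120.00) + (3080.00)(11.00) + (3080.00)(229.00) = 1372800.00 mm³
X̄ = 624800.00 / 11440.00 = 54.62 mm
Ȳ = 1372800.00 / 11440.00 = 120.00 mm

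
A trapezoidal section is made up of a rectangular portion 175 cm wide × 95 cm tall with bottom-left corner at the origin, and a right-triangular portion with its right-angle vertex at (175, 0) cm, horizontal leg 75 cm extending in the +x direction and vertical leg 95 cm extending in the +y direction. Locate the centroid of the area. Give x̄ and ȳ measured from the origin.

rectangular portion: A = 175 × 95 = 16625.00, centroid at (87.50, 47.50).
triangular portion: A = ½·75·95 = 3562.50, centroid at (200.00, 31.67).
ΣA = 20187.50 cm², ΣAx̄ = 2167187.50 cm³, ΣAȳ = 902500.00 cm³.
x̄ = 2167187.50/20187.50 = 107.35 cm; ȳ = 902500.00/20187.50 = 44.71 cm.

x̄ = 107.35 cm, ȳ = 44.71 cm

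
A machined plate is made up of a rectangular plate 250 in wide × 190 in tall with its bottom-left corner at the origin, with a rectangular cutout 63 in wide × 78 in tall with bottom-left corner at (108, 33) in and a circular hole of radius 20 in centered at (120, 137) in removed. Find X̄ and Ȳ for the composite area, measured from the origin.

X̄ = 123.43 in, Ȳ = 96.46 in

plate: A = 250 × 190 = 47500.00, centroid at (125.00, 95.00).
hole 1: A = −(63 × 78) = -4914.00, centroid at (139.50, 72.00).
hole 2: A = −π·20² = -1256.64, centroid at (120.00, 137.00).
ΣA = 41329.36 in²
ΣAX̄ = (47500.00)(125.00) + (-4914.00)(139.50) + (-1256.64)(120.00) = 5101200.55 in³
ΣAȲ = (47500.00)(95.00) + (-4914.00)(72.00) + (-1256.64)(137.00) = 3986532.72 in³
X̄ = 5101200.55 / 41329.36 = 123.43 in
Ȳ = 3986532.72 / 41329.36 = 96.46 in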